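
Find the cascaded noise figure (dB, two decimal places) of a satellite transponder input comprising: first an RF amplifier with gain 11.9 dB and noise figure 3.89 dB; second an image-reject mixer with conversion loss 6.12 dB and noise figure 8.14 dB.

Convert to linear (a loss of L dB is a gain of −L dB): F_i = 10^(NF_i/10), G_i = 10^(G_i,dB/10)
  Stage 1: F_1 = 10^(3.89/10) = 2.449, G_1 = 10^(11.9/10) = 15.49
  Stage 2: F_2 = 10^(8.14/10) = 6.516, G_2 = 10^(−6.12/10) = 0.2443
Friis cascade:
  F = 2.449 + (6.516 − 1)/15.49 = 2.805
NF = 10 log₁₀(2.805) = 4.48 dB

4.48 dB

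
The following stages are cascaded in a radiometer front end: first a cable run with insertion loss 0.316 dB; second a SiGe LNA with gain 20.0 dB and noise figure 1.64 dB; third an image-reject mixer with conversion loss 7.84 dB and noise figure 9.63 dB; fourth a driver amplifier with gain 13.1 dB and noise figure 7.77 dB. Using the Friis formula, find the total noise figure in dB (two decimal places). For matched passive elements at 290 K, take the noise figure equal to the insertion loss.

2.97 dB

Convert to linear (a loss of L dB is a gain of −L dB): F_i = 10^(NF_i/10), G_i = 10^(G_i,dB/10)
  Stage 1: F_1 = 10^(0.316/10) = 1.075, G_1 = 10^(−0.316/10) = 0.9298
  Stage 2: F_2 = 10^(1.64/10) = 1.459, G_2 = 10^(20.0/10) = 100.0
  Stage 3: F_3 = 10^(9.63/10) = 9.183, G_3 = 10^(−7.84/10) = 0.1644
  Stage 4: F_4 = 10^(7.77/10) = 5.984, G_4 = 10^(13.1/10) = 20.42
Friis cascade:
  F = 1.075 + (1.459 − 1)/0.9298 + (9.183 − 1)/92.98 + (5.984 − 1)/15.29 = 1.983
NF = 10 log₁₀(1.983) = 2.97 dB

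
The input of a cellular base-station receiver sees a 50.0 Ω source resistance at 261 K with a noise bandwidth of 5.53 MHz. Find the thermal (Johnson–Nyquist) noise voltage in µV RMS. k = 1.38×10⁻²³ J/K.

2.00 µV

V_n = √(4kTRB)
4kTRB = 4 × 1.38×10⁻²³ × 261 × 5.00×10¹ × 5.53×10⁶ = 3.98×10⁻¹² V²
V_n = √(3.98×10⁻¹²) = 2.00×10⁻⁶ V = 2.00 µV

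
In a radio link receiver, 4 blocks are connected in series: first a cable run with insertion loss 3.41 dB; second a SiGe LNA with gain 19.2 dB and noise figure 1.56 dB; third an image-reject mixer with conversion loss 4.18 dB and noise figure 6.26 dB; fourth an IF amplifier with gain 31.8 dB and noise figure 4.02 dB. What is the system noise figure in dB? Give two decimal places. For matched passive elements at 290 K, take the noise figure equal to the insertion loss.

5.23 dB

Convert to linear (a loss of L dB is a gain of −L dB): F_i = 10^(NF_i/10), G_i = 10^(G_i,dB/10)
  Stage 1: F_1 = 10^(3.41/10) = 2.193, G_1 = 10^(−3.41/10) = 0.4560
  Stage 2: F_2 = 10^(1.56/10) = 1.432, G_2 = 10^(19.2/10) = 83.18
  Stage 3: F_3 = 10^(6.26/10) = 4.227, G_3 = 10^(−4.18/10) = 0.3819
  Stage 4: F_4 = 10^(4.02/10) = 2.523, G_4 = 10^(31.8/10) = 1514
Friis cascade:
  F = 2.193 + (1.432 − 1)/0.4560 + (4.227 − 1)/37.93 + (2.523 − 1)/14.49 = 3.331
NF = 10 log₁₀(3.331) = 5.23 dB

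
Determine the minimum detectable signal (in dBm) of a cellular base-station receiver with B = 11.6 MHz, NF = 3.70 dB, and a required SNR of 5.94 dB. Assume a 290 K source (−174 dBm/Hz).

Sensitivity = −174 + 10 log₁₀(B) + NF + SNR_min
= −174 + 70.64 + 3.70 + 5.94
= −93.72 dBm → −93.7 dBm

−93.7 dBm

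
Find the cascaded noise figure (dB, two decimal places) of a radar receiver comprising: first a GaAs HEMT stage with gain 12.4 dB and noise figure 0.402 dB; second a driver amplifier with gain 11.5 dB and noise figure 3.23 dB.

Convert to linear (a loss of L dB is a gain of −L dB): F_i = 10^(NF_i/10), G_i = 10^(G_i,dB/10)
  Stage 1: F_1 = 10^(0.402/10) = 1.097, G_1 = 10^(12.4/10) = 17.38
  Stage 2: F_2 = 10^(3.23/10) = 2.104, G_2 = 10^(11.5/10) = 14.13
Friis cascade:
  F = 1.097 + (2.104 − 1)/17.38 = 1.160
NF = 10 log₁₀(1.160) = 0.65 dB

0.65 dB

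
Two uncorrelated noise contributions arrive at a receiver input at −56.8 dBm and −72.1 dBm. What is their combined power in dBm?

−56.7 dBm

Convert to linear, add, convert back:
P₁ = 2.09×10⁻⁹ W, P₂ = 6.17×10⁻¹¹ W
P_tot = 2.15×10⁻⁹ W → 10 log₁₀(P_tot / 10⁻³) = −56.7 dBm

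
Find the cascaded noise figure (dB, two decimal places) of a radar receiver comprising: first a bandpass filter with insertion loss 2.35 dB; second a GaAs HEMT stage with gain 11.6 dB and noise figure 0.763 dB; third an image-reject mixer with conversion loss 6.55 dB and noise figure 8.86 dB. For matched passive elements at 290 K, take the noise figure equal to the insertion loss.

Convert to linear (a loss of L dB is a gain of −L dB): F_i = 10^(NF_i/10), G_i = 10^(G_i,dB/10)
  Stage 1: F_1 = 10^(2.35/10) = 1.718, G_1 = 10^(−2.35/10) = 0.5821
  Stage 2: F_2 = 10^(0.763/10) = 1.192, G_2 = 10^(11.6/10) = 14.45
  Stage 3: F_3 = 10^(8.86/10) = 7.691, G_3 = 10^(−6.55/10) = 0.2213
Friis cascade:
  F = 1.718 + (1.192 − 1)/0.5821 + (7.691 − 1)/8.414 = 2.843
NF = 10 log₁₀(2.843) = 4.54 dB

4.54 dB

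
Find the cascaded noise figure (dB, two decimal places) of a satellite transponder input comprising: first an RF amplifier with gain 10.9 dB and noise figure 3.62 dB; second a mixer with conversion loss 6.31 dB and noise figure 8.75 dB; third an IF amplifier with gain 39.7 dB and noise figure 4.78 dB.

Convert to linear (a loss of L dB is a gain of −L dB): F_i = 10^(NF_i/10), G_i = 10^(G_i,dB/10)
  Stage 1: F_1 = 10^(3.62/10) = 2.301, G_1 = 10^(10.9/10) = 12.30
  Stage 2: F_2 = 10^(8.75/10) = 7.499, G_2 = 10^(−6.31/10) = 0.2339
  Stage 3: F_3 = 10^(4.78/10) = 3.006, G_3 = 10^(39.7/10) = 9333
Friis cascade:
  F = 2.301 + (7.499 − 1)/12.30 + (3.006 − 1)/2.877 = 3.527
NF = 10 log₁₀(3.527) = 5.47 dB

5.47 dB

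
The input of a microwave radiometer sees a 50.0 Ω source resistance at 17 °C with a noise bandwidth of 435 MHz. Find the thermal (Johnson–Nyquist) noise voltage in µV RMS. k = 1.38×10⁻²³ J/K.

T = 17 °C + 273.15 = 290.15 K
V_n = √(4kTRB)
4kTRB = 4 × 1.38×10⁻²³ × 290.15 × 5.00×10¹ × 4.35×10⁸ = 3.48×10⁻¹⁰ V²
V_n = √(3.48×10⁻¹⁰) = 1.87×10⁻⁵ V = 18.7 µV

18.7 µV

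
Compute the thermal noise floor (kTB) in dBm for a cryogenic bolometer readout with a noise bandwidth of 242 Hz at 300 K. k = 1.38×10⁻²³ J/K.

−150.0 dBm

P_n = kTB = 1.38×10⁻²³ × 300 × 2.42×10² = 1.00×10⁻¹⁸ W
In dBm: 10 log₁₀(1.00×10⁻¹⁸ / 10⁻³) = −150.0 dBm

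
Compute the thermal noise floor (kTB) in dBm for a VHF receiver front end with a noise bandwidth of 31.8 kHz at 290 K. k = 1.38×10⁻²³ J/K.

P_n = kTB = 1.38×10⁻²³ × 290 × 3.18×10⁴ = 1.27×10⁻¹⁶ W
In dBm: 10 log₁₀(1.27×10⁻¹⁶ / 10⁻³) = −129.0 dBm

−129.0 dBm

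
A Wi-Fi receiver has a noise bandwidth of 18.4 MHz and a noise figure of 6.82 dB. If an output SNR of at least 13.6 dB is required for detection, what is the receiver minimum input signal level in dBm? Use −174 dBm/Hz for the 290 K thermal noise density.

−80.9 dBm

Sensitivity = −174 + 10 log₁₀(B) + NF + SNR_min
= −174 + 72.65 + 6.82 + 13.6
= −80.93 dBm → −80.9 dBm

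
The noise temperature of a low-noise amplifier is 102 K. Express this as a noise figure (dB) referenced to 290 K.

F = 1 + T_e/T₀ = 1 + 102/290 = 1.35172
NF = 10 log₁₀(1.35172) = 1.31 dB

1.31 dB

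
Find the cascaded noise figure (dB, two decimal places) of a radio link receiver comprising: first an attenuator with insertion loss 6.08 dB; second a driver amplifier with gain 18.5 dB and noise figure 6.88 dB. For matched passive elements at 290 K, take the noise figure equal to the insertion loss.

12.96 dB

Convert to linear (a loss of L dB is a gain of −L dB): F_i = 10^(NF_i/10), G_i = 10^(G_i,dB/10)
  Stage 1: F_1 = 10^(6.08/10) = 4.055, G_1 = 10^(−6.08/10) = 0.2466
  Stage 2: F_2 = 10^(6.88/10) = 4.875, G_2 = 10^(18.5/10) = 70.79
Friis cascade:
  F = 4.055 + (4.875 − 1)/0.2466 = 19.77
NF = 10 log₁₀(19.77) = 12.96 dB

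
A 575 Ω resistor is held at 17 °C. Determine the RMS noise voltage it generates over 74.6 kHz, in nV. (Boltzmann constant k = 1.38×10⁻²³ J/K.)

829 nV

T = 17 °C + 273.15 = 290.15 K
V_n = √(4kTRB)
4kTRB = 4 × 1.38×10⁻²³ × 290.15 × 5.75×10² × 7.46×10⁴ = 6.87×10⁻¹³ V²
V_n = √(6.87×10⁻¹³) = 8.29×10⁻⁷ V = 829 nV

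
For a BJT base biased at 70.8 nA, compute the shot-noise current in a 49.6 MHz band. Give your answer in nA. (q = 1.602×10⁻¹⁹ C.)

I_n = √(2qI·B)
2qI·B = 2 × 1.602×10⁻¹⁹ × 7.08×10⁻⁸ × 4.96×10⁷ = 1.13×10⁻¹⁸ A²
I_n = √(1.13×10⁻¹⁸) = 1.06×10⁻⁹ A = 1.06 nA

1.06 nA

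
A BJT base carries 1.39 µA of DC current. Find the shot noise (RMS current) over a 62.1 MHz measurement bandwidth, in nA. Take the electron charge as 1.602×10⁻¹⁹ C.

I_n = √(2qI·B)
2qI·B = 2 × 1.602×10⁻¹⁹ × 1.39×10⁻⁶ × 6.21×10⁷ = 2.77×10⁻¹⁷ A²
I_n = √(2.77×10⁻¹⁷) = 5.26×10⁻⁹ A = 5.26 nA

5.26 nA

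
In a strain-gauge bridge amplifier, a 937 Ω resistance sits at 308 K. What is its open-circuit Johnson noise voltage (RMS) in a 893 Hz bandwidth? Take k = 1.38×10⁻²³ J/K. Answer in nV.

V_n = √(4kTRB)
4kTRB = 4 × 1.38×10⁻²³ × 308 × 9.37×10² × 8.93×10² = 1.42×10⁻¹⁴ V²
V_n = √(1.42×10⁻¹⁴) = 1.19×10⁻⁷ V = 119 nV

119 nV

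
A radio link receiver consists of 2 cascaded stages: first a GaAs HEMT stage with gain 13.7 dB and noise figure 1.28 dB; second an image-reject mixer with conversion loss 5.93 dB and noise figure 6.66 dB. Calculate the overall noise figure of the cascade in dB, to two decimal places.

Convert to linear (a loss of L dB is a gain of −L dB): F_i = 10^(NF_i/10), G_i = 10^(G_i,dB/10)
  Stage 1: F_1 = 10^(1.28/10) = 1.343, G_1 = 10^(13.7/10) = 23.44
  Stage 2: F_2 = 10^(6.66/10) = 4.634, G_2 = 10^(−5.93/10) = 0.2553
Friis cascade:
  F = 1.343 + (4.634 − 1)/23.44 = 1.498
NF = 10 log₁₀(1.498) = 1.75 dB

1.75 dB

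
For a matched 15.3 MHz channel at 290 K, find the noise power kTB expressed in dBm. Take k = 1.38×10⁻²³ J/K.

P_n = kTB = 1.38×10⁻²³ × 290 × 1.53×10⁷ = 6.12×10⁻¹⁴ W
In dBm: 10 log₁₀(6.12×10⁻¹⁴ / 10⁻³) = −102.1 dBm

−102.1 dBm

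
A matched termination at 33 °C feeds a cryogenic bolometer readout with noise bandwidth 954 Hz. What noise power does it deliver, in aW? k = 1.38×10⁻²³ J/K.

T = 33 °C + 273.15 = 306.15 K
P_n = kTB = 1.38×10⁻²³ × 306.15 × 9.54×10² = 4.03×10⁻¹⁸ W = 4.03 aW

4.03 aW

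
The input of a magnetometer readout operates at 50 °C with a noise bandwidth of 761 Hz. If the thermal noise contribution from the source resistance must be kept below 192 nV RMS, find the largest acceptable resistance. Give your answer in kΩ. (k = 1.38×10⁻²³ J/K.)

2.72 kΩ

T = 50 °C + 273.15 = 323.15 K
Johnson–Nyquist: V_n = √(4kTRB) ⇒ R = V_n² / (4kTB)
4kTB = 4 × 1.38×10⁻²³ × 323.15 × 7.61×10² = 1.36×10⁻¹⁷
R = (1.92×10⁻⁷)² / 1.36×10⁻¹⁷ = 2.72×10³ Ω = 2.72 kΩ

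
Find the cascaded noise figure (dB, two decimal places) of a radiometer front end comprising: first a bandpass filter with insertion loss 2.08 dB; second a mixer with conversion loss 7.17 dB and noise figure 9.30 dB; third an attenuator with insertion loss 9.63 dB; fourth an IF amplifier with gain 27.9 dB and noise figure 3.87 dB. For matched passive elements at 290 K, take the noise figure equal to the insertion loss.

22.87 dB

Convert to linear (a loss of L dB is a gain of −L dB): F_i = 10^(NF_i/10), G_i = 10^(G_i,dB/10)
  Stage 1: F_1 = 10^(2.08/10) = 1.614, G_1 = 10^(−2.08/10) = 0.6194
  Stage 2: F_2 = 10^(9.30/10) = 8.511, G_2 = 10^(−7.17/10) = 0.1919
  Stage 3: F_3 = 10^(9.63/10) = 9.183, G_3 = 10^(−9.63/10) = 0.1089
  Stage 4: F_4 = 10^(3.87/10) = 2.438, G_4 = 10^(27.9/10) = 616.6
Friis cascade:
  F = 1.614 + (8.511 − 1)/0.6194 + (9.183 − 1)/0.1189 + (2.438 − 1)/0.01294 = 193.7
NF = 10 log₁₀(193.7) = 22.87 dB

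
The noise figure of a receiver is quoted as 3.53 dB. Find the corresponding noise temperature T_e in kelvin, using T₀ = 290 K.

364 K

F = 10^(3.53/10) = 2.25424
T_e = (F − 1)·T₀ = (2.25424 − 1) × 290 = 364 K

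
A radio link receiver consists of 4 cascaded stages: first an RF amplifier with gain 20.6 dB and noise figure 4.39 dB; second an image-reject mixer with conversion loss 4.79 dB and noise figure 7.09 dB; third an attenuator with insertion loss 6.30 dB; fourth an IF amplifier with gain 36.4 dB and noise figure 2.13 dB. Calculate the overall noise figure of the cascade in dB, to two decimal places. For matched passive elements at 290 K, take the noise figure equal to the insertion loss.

Convert to linear (a loss of L dB is a gain of −L dB): F_i = 10^(NF_i/10), G_i = 10^(G_i,dB/10)
  Stage 1: F_1 = 10^(4.39/10) = 2.748, G_1 = 10^(20.6/10) = 114.8
  Stage 2: F_2 = 10^(7.09/10) = 5.117, G_2 = 10^(−4.79/10) = 0.3319
  Stage 3: F_3 = 10^(6.30/10) = 4.266, G_3 = 10^(−6.30/10) = 0.2344
  Stage 4: F_4 = 10^(2.13/10) = 1.633, G_4 = 10^(36.4/10) = 4365
Friis cascade:
  F = 2.748 + (5.117 − 1)/114.8 + (4.266 − 1)/38.11 + (1.633 − 1)/8.933 = 2.940
NF = 10 log₁₀(2.940) = 4.68 dB

4.68 dB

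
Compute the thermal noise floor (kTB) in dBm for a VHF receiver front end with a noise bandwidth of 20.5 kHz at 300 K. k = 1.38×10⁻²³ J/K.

−130.7 dBm

P_n = kTB = 1.38×10⁻²³ × 300 × 2.05×10⁴ = 8.49×10⁻¹⁷ W
In dBm: 10 log₁₀(8.49×10⁻¹⁷ / 10⁻³) = −130.7 dBm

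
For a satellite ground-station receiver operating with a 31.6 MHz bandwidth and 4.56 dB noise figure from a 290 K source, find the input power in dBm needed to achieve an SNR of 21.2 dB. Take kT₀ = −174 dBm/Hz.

−73.2 dBm

Sensitivity = −174 + 10 log₁₀(B) + NF + SNR_min
= −174 + 75 + 4.56 + 21.2
= −73.24 dBm → −73.2 dBm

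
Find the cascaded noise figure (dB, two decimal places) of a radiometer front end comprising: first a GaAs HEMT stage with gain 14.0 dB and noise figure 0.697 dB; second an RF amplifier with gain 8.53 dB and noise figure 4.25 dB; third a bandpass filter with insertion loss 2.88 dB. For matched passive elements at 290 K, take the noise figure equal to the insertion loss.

Convert to linear (a loss of L dB is a gain of −L dB): F_i = 10^(NF_i/10), G_i = 10^(G_i,dB/10)
  Stage 1: F_1 = 10^(0.697/10) = 1.174, G_1 = 10^(14.0/10) = 25.12
  Stage 2: F_2 = 10^(4.25/10) = 2.661, G_2 = 10^(8.53/10) = 7.129
  Stage 3: F_3 = 10^(2.88/10) = 1.941, G_3 = 10^(−2.88/10) = 0.5152
Friis cascade:
  F = 1.174 + (2.661 − 1)/25.12 + (1.941 − 1)/179.1 = 1.245
NF = 10 log₁₀(1.245) = 0.95 dB

0.95 dB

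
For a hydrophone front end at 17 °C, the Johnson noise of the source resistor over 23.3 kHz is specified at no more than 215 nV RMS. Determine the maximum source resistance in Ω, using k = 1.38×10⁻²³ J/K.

T = 17 °C + 273.15 = 290.15 K
Johnson–Nyquist: V_n = √(4kTRB) ⇒ R = V_n² / (4kTB)
4kTB = 4 × 1.38×10⁻²³ × 290.15 × 2.33×10⁴ = 3.73×10⁻¹⁶
R = (2.15×10⁻⁷)² / 3.73×10⁻¹⁶ = 1.24×10² Ω = 124 Ω

124 Ω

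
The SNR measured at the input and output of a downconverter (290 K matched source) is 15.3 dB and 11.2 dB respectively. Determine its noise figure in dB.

NF (dB) = SNR_in(dB) − SNR_out(dB) when the source is at T₀
NF = 15.3 − 11.2 = 4.1 dB

4.1 dB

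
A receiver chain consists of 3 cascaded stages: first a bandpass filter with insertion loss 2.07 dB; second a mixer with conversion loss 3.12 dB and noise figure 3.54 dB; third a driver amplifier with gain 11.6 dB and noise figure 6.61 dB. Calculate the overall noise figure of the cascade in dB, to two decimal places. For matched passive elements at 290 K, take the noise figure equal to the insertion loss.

11.90 dB

Convert to linear (a loss of L dB is a gain of −L dB): F_i = 10^(NF_i/10), G_i = 10^(G_i,dB/10)
  Stage 1: F_1 = 10^(2.07/10) = 1.611, G_1 = 10^(−2.07/10) = 0.6209
  Stage 2: F_2 = 10^(3.54/10) = 2.259, G_2 = 10^(−3.12/10) = 0.4875
  Stage 3: F_3 = 10^(6.61/10) = 4.581, G_3 = 10^(11.6/10) = 14.45
Friis cascade:
  F = 1.611 + (2.259 − 1)/0.6209 + (4.581 − 1)/0.3027 = 15.47
NF = 10 log₁₀(15.47) = 11.90 dB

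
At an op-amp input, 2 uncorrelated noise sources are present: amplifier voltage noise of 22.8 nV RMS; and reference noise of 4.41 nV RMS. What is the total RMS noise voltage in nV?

23.2 nV

Uncorrelated sources add in power (mean-square): V_tot = √(ΣV_i²)
V_tot = √[(2.28×10⁻⁸)² + (4.41×10⁻⁹)²] = 2.32×10⁻⁸ V = 23.2 nV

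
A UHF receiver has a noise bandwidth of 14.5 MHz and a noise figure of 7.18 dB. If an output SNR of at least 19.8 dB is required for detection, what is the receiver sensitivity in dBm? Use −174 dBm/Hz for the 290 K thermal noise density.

−75.4 dBm

Sensitivity = −174 + 10 log₁₀(B) + NF + SNR_min
= −174 + 71.61 + 7.18 + 19.8
= −75.41 dBm → −75.4 dBm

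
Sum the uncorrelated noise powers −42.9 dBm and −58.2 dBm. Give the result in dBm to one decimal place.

−42.8 dBm

Convert to linear, add, convert back:
P₁ = 5.13×10⁻⁸ W, P₂ = 1.51×10⁻⁹ W
P_tot = 5.28×10⁻⁸ W → 10 log₁₀(P_tot / 10⁻³) = −42.8 dBm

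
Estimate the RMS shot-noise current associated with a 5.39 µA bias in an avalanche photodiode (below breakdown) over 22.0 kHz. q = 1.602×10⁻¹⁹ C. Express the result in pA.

195 pA

I_n = √(2qI·B)
2qI·B = 2 × 1.602×10⁻¹⁹ × 5.39×10⁻⁶ × 2.20×10⁴ = 3.80×10⁻²⁰ A²
I_n = √(3.80×10⁻²⁰) = 1.95×10⁻¹⁰ A = 195 pA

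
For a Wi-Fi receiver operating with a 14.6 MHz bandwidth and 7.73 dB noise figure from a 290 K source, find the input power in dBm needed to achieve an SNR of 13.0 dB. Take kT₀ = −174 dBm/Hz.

Sensitivity = −174 + 10 log₁₀(B) + NF + SNR_min
= −174 + 71.64 + 7.73 + 13.0
= −81.63 dBm → −81.6 dBm

−81.6 dBm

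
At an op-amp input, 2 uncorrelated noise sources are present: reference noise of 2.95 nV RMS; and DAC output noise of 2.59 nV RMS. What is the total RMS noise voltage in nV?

3.93 nV

Uncorrelated sources add in power (mean-square): V_tot = √(ΣV_i²)
V_tot = √[(2.95×10⁻⁹)² + (2.59×10⁻⁹)²] = 3.93×10⁻⁹ V = 3.93 nV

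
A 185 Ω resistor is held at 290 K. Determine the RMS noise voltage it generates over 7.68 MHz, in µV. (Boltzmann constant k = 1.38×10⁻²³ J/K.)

V_n = √(4kTRB)
4kTRB = 4 × 1.38×10⁻²³ × 290 × 1.85×10² × 7.68×10⁶ = 2.27×10⁻¹¹ V²
V_n = √(2.27×10⁻¹¹) = 4.77×10⁻⁶ V = 4.77 µV

4.77 µV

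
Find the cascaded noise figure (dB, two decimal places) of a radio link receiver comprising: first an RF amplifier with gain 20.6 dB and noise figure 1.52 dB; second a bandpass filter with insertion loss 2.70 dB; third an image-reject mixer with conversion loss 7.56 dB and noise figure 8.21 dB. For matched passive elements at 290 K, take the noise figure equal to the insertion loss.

Convert to linear (a loss of L dB is a gain of −L dB): F_i = 10^(NF_i/10), G_i = 10^(G_i,dB/10)
  Stage 1: F_1 = 10^(1.52/10) = 1.419, G_1 = 10^(20.6/10) = 114.8
  Stage 2: F_2 = 10^(2.70/10) = 1.862, G_2 = 10^(−2.70/10) = 0.5370
  Stage 3: F_3 = 10^(8.21/10) = 6.622, G_3 = 10^(−7.56/10) = 0.1754
Friis cascade:
  F = 1.419 + (1.862 − 1)/114.8 + (6.622 − 1)/61.66 = 1.518
NF = 10 log₁₀(1.518) = 1.81 dB

1.81 dB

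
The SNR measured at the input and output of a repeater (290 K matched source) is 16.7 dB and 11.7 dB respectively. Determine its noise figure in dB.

NF (dB) = SNR_in(dB) − SNR_out(dB) when the source is at T₀
NF = 16.7 − 11.7 = 5.0 dB

5.0 dB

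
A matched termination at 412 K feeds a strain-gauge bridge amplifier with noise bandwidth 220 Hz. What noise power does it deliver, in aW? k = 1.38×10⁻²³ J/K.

P_n = kTB = 1.38×10⁻²³ × 412 × 2.20×10² = 1.25×10⁻¹⁸ W = 1.25 aW

1.25 aW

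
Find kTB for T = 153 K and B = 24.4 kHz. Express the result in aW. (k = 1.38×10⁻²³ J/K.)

P_n = kTB = 1.38×10⁻²³ × 153 × 2.44×10⁴ = 5.15×10⁻¹⁷ W = 51.5 aW

51.5 aW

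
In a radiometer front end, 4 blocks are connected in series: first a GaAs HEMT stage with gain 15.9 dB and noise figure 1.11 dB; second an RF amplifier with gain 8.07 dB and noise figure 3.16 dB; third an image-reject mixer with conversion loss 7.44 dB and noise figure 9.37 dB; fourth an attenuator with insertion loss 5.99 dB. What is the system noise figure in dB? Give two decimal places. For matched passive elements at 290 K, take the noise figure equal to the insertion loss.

1.51 dB

Convert to linear (a loss of L dB is a gain of −L dB): F_i = 10^(NF_i/10), G_i = 10^(G_i,dB/10)
  Stage 1: F_1 = 10^(1.11/10) = 1.291, G_1 = 10^(15.9/10) = 38.90
  Stage 2: F_2 = 10^(3.16/10) = 2.070, G_2 = 10^(8.07/10) = 6.412
  Stage 3: F_3 = 10^(9.37/10) = 8.650, G_3 = 10^(−7.44/10) = 0.1803
  Stage 4: F_4 = 10^(5.99/10) = 3.972, G_4 = 10^(−5.99/10) = 0.2518
Friis cascade:
  F = 1.291 + (2.070 − 1)/38.90 + (8.650 − 1)/249.5 + (3.972 − 1)/44.98 = 1.415
NF = 10 log₁₀(1.415) = 1.51 dB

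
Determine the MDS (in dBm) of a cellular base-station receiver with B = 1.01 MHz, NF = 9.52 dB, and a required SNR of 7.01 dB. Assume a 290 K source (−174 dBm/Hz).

Sensitivity = −174 + 10 log₁₀(B) + NF + SNR_min
= −174 + 60.04 + 9.52 + 7.01
= −97.43 dBm → −97.4 dBm

−97.4 dBm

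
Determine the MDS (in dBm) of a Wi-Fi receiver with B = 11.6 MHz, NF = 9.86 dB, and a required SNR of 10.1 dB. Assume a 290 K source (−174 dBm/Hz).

−83.4 dBm

Sensitivity = −174 + 10 log₁₀(B) + NF + SNR_min
= −174 + 70.64 + 9.86 + 10.1
= −83.40 dBm → −83.4 dBm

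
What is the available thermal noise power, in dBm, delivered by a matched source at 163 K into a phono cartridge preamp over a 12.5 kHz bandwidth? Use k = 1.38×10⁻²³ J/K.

−135.5 dBm

P_n = kTB = 1.38×10⁻²³ × 163 × 1.25×10⁴ = 2.81×10⁻¹⁷ W
In dBm: 10 log₁₀(2.81×10⁻¹⁷ / 10⁻³) = −135.5 dBm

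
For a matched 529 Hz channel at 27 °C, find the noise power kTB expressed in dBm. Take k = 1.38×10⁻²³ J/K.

−146.6 dBm

T = 27 °C + 273.15 = 300.15 K
P_n = kTB = 1.38×10⁻²³ × 300.15 × 5.29×10² = 2.19×10⁻¹⁸ W
In dBm: 10 log₁₀(2.19×10⁻¹⁸ / 10⁻³) = −146.6 dBm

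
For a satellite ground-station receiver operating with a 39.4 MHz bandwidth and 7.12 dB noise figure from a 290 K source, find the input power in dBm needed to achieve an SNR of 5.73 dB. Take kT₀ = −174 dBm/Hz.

−85.2 dBm

Sensitivity = −174 + 10 log₁₀(B) + NF + SNR_min
= −174 + 75.95 + 7.12 + 5.73
= −85.20 dBm → −85.2 dBm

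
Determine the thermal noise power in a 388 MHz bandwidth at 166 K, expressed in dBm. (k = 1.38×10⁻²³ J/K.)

−90.5 dBm

P_n = kTB = 1.38×10⁻²³ × 166 × 3.88×10⁸ = 8.89×10⁻¹³ W
In dBm: 10 log₁₀(8.89×10⁻¹³ / 10⁻³) = −90.5 dBm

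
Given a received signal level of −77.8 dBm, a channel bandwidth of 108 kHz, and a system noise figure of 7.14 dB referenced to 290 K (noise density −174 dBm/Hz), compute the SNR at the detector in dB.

Noise floor: N = −174 + 10 log₁₀(B) + NF
10 log₁₀(1.08×10⁵) = 50.33 dB
N = −174 + 50.33 + 7.14 = −116.53 dBm
SNR = P_sig − N = −77.8 − (−116.53) = 38.73 dB → 38.7 dB

38.7 dB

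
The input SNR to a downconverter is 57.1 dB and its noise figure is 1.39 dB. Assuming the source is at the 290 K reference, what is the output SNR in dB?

55.71 dB

By definition F = SNR_in/SNR_out, so in dB: SNR_out = SNR_in − NF
SNR_out = 57.1 − 1.39 = 55.71 dB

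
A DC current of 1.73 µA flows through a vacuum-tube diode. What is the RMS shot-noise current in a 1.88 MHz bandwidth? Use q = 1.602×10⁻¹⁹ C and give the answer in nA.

1.02 nA

I_n = √(2qI·B)
2qI·B = 2 × 1.602×10⁻¹⁹ × 1.73×10⁻⁶ × 1.88×10⁶ = 1.04×10⁻¹⁸ A²
I_n = √(1.04×10⁻¹⁸) = 1.02×10⁻⁹ A = 1.02 nA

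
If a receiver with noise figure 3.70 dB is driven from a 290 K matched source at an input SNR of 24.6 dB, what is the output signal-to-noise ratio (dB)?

By definition F = SNR_in/SNR_out, so in dB: SNR_out = SNR_in − NF
SNR_out = 24.6 − 3.70 = 20.90 dB

20.90 dB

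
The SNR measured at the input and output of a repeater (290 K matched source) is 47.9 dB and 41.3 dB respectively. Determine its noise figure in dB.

6.6 dB

NF (dB) = SNR_in(dB) − SNR_out(dB) when the source is at T₀
NF = 47.9 − 41.3 = 6.6 dB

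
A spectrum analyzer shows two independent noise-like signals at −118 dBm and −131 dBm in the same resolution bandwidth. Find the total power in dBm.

Convert to linear, add, convert back:
P₁ = 1.58×10⁻¹⁵ W, P₂ = 7.94×10⁻¹⁷ W
P_tot = 1.66×10⁻¹⁵ W → 10 log₁₀(P_tot / 10⁻³) = −117.8 dBm

−117.8 dBm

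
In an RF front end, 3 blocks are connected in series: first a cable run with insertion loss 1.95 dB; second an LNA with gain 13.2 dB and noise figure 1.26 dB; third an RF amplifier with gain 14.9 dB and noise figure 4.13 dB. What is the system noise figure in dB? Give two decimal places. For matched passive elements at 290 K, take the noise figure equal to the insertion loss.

3.45 dB

Convert to linear (a loss of L dB is a gain of −L dB): F_i = 10^(NF_i/10), G_i = 10^(G_i,dB/10)
  Stage 1: F_1 = 10^(1.95/10) = 1.567, G_1 = 10^(−1.95/10) = 0.6383
  Stage 2: F_2 = 10^(1.26/10) = 1.337, G_2 = 10^(13.2/10) = 20.89
  Stage 3: F_3 = 10^(4.13/10) = 2.588, G_3 = 10^(14.9/10) = 30.90
Friis cascade:
  F = 1.567 + (1.337 − 1)/0.6383 + (2.588 − 1)/13.34 = 2.213
NF = 10 log₁₀(2.213) = 3.45 dB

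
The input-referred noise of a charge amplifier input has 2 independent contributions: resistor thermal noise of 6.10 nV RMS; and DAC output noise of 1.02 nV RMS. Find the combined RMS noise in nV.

6.18 nV

Uncorrelated sources add in power (mean-square): V_tot = √(ΣV_i²)
V_tot = √[(6.10×10⁻⁹)² + (1.02×10⁻⁹)²] = 6.18×10⁻⁹ V = 6.18 nV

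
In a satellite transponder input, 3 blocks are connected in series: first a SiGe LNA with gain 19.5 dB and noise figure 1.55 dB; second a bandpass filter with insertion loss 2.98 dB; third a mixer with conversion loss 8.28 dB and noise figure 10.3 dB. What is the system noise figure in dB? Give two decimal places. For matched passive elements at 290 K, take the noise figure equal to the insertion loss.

Convert to linear (a loss of L dB is a gain of −L dB): F_i = 10^(NF_i/10), G_i = 10^(G_i,dB/10)
  Stage 1: F_1 = 10^(1.55/10) = 1.429, G_1 = 10^(19.5/10) = 89.13
  Stage 2: F_2 = 10^(2.98/10) = 1.986, G_2 = 10^(−2.98/10) = 0.5035
  Stage 3: F_3 = 10^(10.3/10) = 10.72, G_3 = 10^(−8.28/10) = 0.1486
Friis cascade:
  F = 1.429 + (1.986 − 1)/89.13 + (10.72 − 1)/44.87 = 1.656
NF = 10 log₁₀(1.656) = 2.19 dB

2.19 dB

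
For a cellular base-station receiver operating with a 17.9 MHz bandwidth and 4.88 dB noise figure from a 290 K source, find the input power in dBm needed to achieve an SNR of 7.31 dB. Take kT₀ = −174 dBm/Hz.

−89.3 dBm

Sensitivity = −174 + 10 log₁₀(B) + NF + SNR_min
= −174 + 72.53 + 4.88 + 7.31
= −89.28 dBm → −89.3 dBm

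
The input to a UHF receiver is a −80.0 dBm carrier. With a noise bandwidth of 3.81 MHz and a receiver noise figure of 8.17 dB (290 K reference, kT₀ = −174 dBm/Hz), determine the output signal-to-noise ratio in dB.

20.0 dB

Noise floor: N = −174 + 10 log₁₀(B) + NF
10 log₁₀(3.81×10⁶) = 65.81 dB
N = −174 + 65.81 + 8.17 = −100.02 dBm
SNR = P_sig − N = −80.0 − (−100.02) = 20.02 dB → 20.0 dB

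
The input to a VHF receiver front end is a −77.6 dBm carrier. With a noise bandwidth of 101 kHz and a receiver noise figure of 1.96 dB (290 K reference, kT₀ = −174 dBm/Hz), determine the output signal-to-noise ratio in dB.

Noise floor: N = −174 + 10 log₁₀(B) + NF
10 log₁₀(1.01×10⁵) = 50.04 dB
N = −174 + 50.04 + 1.96 = −122.00 dBm
SNR = P_sig − N = −77.6 − (−122.00) = 44.40 dB → 44.4 dB

44.4 dB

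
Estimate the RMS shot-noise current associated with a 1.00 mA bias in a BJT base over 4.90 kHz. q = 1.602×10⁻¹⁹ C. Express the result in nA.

I_n = √(2qI·B)
2qI·B = 2 × 1.602×10⁻¹⁹ × 1.00×10⁻³ × 4.90×10³ = 1.57×10⁻¹⁸ A²
I_n = √(1.57×10⁻¹⁸) = 1.25×10⁻⁹ A = 1.25 nA

1.25 nA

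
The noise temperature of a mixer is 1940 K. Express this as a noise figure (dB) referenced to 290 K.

8.86 dB

F = 1 + T_e/T₀ = 1 + 1940/290 = 7.68966
NF = 10 log₁₀(7.68966) = 8.86 dB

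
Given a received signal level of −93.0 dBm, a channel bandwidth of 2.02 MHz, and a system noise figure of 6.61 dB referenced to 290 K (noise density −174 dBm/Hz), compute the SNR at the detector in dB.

11.3 dB

Noise floor: N = −174 + 10 log₁₀(B) + NF
10 log₁₀(2.02×10⁶) = 63.05 dB
N = −174 + 63.05 + 6.61 = −104.34 dBm
SNR = P_sig − N = −93.0 − (−104.34) = 11.34 dB → 11.3 dB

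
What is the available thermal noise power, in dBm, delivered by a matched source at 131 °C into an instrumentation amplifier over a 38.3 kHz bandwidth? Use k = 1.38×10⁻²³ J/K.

−126.7 dBm

T = 131 °C + 273.15 = 404.15 K
P_n = kTB = 1.38×10⁻²³ × 404.15 × 3.83×10⁴ = 2.14×10⁻¹⁶ W
In dBm: 10 log₁₀(2.14×10⁻¹⁶ / 10⁻³) = −126.7 dBm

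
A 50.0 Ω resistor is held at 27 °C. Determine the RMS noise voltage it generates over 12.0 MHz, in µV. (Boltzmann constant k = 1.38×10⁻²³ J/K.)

3.15 µV

T = 27 °C + 273.15 = 300.15 K
V_n = √(4kTRB)
4kTRB = 4 × 1.38×10⁻²³ × 300.15 × 5.00×10¹ × 1.20×10⁷ = 9.94×10⁻¹² V²
V_n = √(9.94×10⁻¹²) = 3.15×10⁻⁶ V = 3.15 µV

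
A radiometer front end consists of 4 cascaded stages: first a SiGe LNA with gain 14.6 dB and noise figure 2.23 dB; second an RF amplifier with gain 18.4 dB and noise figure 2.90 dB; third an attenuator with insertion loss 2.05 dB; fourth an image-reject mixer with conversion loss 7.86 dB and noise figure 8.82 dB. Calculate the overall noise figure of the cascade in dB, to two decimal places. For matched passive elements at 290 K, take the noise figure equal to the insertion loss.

Convert to linear (a loss of L dB is a gain of −L dB): F_i = 10^(NF_i/10), G_i = 10^(G_i,dB/10)
  Stage 1: F_1 = 10^(2.23/10) = 1.671, G_1 = 10^(14.6/10) = 28.84
  Stage 2: F_2 = 10^(2.90/10) = 1.950, G_2 = 10^(18.4/10) = 69.18
  Stage 3: F_3 = 10^(2.05/10) = 1.603, G_3 = 10^(−2.05/10) = 0.6237
  Stage 4: F_4 = 10^(8.82/10) = 7.621, G_4 = 10^(−7.86/10) = 0.1637
Friis cascade:
  F = 1.671 + (1.950 − 1)/28.84 + (1.603 − 1)/1995 + (7.621 − 1)/1245 = 1.710
NF = 10 log₁₀(1.710) = 2.33 dB

2.33 dB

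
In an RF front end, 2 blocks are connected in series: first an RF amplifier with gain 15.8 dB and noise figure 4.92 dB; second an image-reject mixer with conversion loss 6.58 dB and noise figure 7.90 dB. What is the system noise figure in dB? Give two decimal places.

Convert to linear (a loss of L dB is a gain of −L dB): F_i = 10^(NF_i/10), G_i = 10^(G_i,dB/10)
  Stage 1: F_1 = 10^(4.92/10) = 3.105, G_1 = 10^(15.8/10) = 38.02
  Stage 2: F_2 = 10^(7.90/10) = 6.166, G_2 = 10^(−6.58/10) = 0.2198
Friis cascade:
  F = 3.105 + (6.166 − 1)/38.02 = 3.240
NF = 10 log₁₀(3.240) = 5.11 dB

5.11 dB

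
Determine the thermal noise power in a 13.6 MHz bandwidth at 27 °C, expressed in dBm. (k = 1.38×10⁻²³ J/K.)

T = 27 °C + 273.15 = 300.15 K
P_n = kTB = 1.38×10⁻²³ × 300.15 × 1.36×10⁷ = 5.63×10⁻¹⁴ W
In dBm: 10 log₁₀(5.63×10⁻¹⁴ / 10⁻³) = −102.5 dBm

−102.5 dBm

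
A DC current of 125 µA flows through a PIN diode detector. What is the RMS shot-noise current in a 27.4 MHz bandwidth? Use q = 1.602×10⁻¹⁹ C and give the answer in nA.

33.1 nA

I_n = √(2qI·B)
2qI·B = 2 × 1.602×10⁻¹⁹ × 1.25×10⁻⁴ × 2.74×10⁷ = 1.10×10⁻¹⁵ A²
I_n = √(1.10×10⁻¹⁵) = 3.31×10⁻⁸ A = 33.1 nA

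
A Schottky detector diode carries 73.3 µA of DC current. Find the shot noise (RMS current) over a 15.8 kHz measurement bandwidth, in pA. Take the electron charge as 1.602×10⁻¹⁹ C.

609 pA

I_n = √(2qI·B)
2qI·B = 2 × 1.602×10⁻¹⁹ × 7.33×10⁻⁵ × 1.58×10⁴ = 3.71×10⁻¹⁹ A²
I_n = √(3.71×10⁻¹⁹) = 6.09×10⁻¹⁰ A = 609 pA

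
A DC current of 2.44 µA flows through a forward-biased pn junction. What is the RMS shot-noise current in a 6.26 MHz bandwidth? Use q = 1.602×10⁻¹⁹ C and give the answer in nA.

2.21 nA

I_n = √(2qI·B)
2qI·B = 2 × 1.602×10⁻¹⁹ × 2.44×10⁻⁶ × 6.26×10⁶ = 4.89×10⁻¹⁸ A²
I_n = √(4.89×10⁻¹⁸) = 2.21×10⁻⁹ A = 2.21 nA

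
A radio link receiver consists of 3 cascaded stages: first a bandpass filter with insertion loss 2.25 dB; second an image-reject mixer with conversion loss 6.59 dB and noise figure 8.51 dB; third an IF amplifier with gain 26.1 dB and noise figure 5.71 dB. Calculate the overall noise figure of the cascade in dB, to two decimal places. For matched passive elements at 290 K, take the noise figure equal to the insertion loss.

15.15 dB

Convert to linear (a loss of L dB is a gain of −L dB): F_i = 10^(NF_i/10), G_i = 10^(G_i,dB/10)
  Stage 1: F_1 = 10^(2.25/10) = 1.679, G_1 = 10^(−2.25/10) = 0.5957
  Stage 2: F_2 = 10^(8.51/10) = 7.096, G_2 = 10^(−6.59/10) = 0.2193
  Stage 3: F_3 = 10^(5.71/10) = 3.724, G_3 = 10^(26.1/10) = 407.4
Friis cascade:
  F = 1.679 + (7.096 − 1)/0.5957 + (3.724 − 1)/0.1306 = 32.77
NF = 10 log₁₀(32.77) = 15.15 dB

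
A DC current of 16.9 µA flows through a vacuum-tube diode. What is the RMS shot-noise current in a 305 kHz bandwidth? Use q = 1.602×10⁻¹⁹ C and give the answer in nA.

1.29 nA

I_n = √(2qI·B)
2qI·B = 2 × 1.602×10⁻¹⁹ × 1.69×10⁻⁵ × 3.05×10⁵ = 1.65×10⁻¹⁸ A²
I_n = √(1.65×10⁻¹⁸) = 1.29×10⁻⁹ A = 1.29 nA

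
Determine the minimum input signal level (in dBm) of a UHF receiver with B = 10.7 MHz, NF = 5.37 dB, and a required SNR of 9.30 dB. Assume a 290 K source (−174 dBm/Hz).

Sensitivity = −174 + 10 log₁₀(B) + NF + SNR_min
= −174 + 70.29 + 5.37 + 9.30
= −89.04 dBm → −89.0 dBm

−89.0 dBm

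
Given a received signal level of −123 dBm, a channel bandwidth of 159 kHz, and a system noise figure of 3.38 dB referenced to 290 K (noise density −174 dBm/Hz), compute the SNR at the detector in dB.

−4.4 dB

Noise floor: N = −174 + 10 log₁₀(B) + NF
10 log₁₀(1.59×10⁵) = 52.01 dB
N = −174 + 52.01 + 3.38 = −118.61 dBm
SNR = P_sig − N = −123 − (−118.61) = −4.39 dB → −4.4 dB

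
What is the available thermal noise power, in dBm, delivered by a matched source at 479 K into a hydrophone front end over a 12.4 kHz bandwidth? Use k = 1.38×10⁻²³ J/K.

−130.9 dBm

P_n = kTB = 1.38×10⁻²³ × 479 × 1.24×10⁴ = 8.20×10⁻¹⁷ W
In dBm: 10 log₁₀(8.20×10⁻¹⁷ / 10⁻³) = −130.9 dBm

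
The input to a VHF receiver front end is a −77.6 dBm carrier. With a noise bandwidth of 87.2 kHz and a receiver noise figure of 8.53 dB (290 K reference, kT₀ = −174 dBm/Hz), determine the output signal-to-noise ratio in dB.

38.5 dB

Noise floor: N = −174 + 10 log₁₀(B) + NF
10 log₁₀(8.72×10⁴) = 49.41 dB
N = −174 + 49.41 + 8.53 = −116.06 dBm
SNR = P_sig − N = −77.6 − (−116.06) = 38.46 dB → 38.5 dB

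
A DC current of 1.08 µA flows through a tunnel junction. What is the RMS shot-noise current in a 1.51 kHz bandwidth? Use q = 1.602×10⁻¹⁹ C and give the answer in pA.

I_n = √(2qI·B)
2qI·B = 2 × 1.602×10⁻¹⁹ × 1.08×10⁻⁶ × 1.51×10³ = 5.23×10⁻²² A²
I_n = √(5.23×10⁻²²) = 2.29×10⁻¹¹ A = 22.9 pA

22.9 pA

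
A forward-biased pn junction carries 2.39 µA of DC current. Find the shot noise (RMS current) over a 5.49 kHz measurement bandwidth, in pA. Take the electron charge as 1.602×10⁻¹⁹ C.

64.8 pA

I_n = √(2qI·B)
2qI·B = 2 × 1.602×10⁻¹⁹ × 2.39×10⁻⁶ × 5.49×10³ = 4.20×10⁻²¹ A²
I_n = √(4.20×10⁻²¹) = 6.48×10⁻¹¹ A = 64.8 pA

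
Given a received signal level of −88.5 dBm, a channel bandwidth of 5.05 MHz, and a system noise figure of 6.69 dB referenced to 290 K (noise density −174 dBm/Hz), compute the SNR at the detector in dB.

11.8 dB

Noise floor: N = −174 + 10 log₁₀(B) + NF
10 log₁₀(5.05×10⁶) = 67.03 dB
N = −174 + 67.03 + 6.69 = −100.28 dBm
SNR = P_sig − N = −88.5 − (−100.28) = 11.78 dB → 11.8 dB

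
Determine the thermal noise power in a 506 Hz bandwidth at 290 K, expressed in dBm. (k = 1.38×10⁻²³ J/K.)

P_n = kTB = 1.38×10⁻²³ × 290 × 5.06×10² = 2.03×10⁻¹⁸ W
In dBm: 10 log₁₀(2.03×10⁻¹⁸ / 10⁻³) = −146.9 dBm

−146.9 dBm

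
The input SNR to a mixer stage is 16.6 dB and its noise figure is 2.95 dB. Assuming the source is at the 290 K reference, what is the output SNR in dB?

By definition F = SNR_in/SNR_out, so in dB: SNR_out = SNR_in − NF
SNR_out = 16.6 − 2.95 = 13.65 dB

13.65 dB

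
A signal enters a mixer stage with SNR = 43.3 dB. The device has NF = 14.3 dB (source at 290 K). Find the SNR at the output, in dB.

29.0 dB

By definition F = SNR_in/SNR_out, so in dB: SNR_out = SNR_in − NF
SNR_out = 43.3 − 14.3 = 29.0 dB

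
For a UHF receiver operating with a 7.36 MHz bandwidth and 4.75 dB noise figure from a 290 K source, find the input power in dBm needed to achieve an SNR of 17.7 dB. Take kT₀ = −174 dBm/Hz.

Sensitivity = −174 + 10 log₁₀(B) + NF + SNR_min
= −174 + 68.67 + 4.75 + 17.7
= −82.88 dBm → −82.9 dBm

−82.9 dBm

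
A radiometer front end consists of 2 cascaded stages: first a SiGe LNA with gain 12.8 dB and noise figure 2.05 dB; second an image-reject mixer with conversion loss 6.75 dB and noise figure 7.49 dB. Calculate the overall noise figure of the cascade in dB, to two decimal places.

2.66 dB

Convert to linear (a loss of L dB is a gain of −L dB): F_i = 10^(NF_i/10), G_i = 10^(G_i,dB/10)
  Stage 1: F_1 = 10^(2.05/10) = 1.603, G_1 = 10^(12.8/10) = 19.05
  Stage 2: F_2 = 10^(7.49/10) = 5.610, G_2 = 10^(−6.75/10) = 0.2113
Friis cascade:
  F = 1.603 + (5.610 − 1)/19.05 = 1.845
NF = 10 log₁₀(1.845) = 2.66 dB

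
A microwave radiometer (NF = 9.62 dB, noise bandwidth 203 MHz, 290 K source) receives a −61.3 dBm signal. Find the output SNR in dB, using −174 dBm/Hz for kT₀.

20.0 dB

Noise floor: N = −174 + 10 log₁₀(B) + NF
10 log₁₀(2.03×10⁸) = 83.07 dB
N = −174 + 83.07 + 9.62 = −81.31 dBm
SNR = P_sig − N = −61.3 − (−81.31) = 20.01 dB → 20.0 dB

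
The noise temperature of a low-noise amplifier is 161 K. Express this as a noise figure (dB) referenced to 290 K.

1.92 dB

F = 1 + T_e/T₀ = 1 + 161/290 = 1.55517
NF = 10 log₁₀(1.55517) = 1.92 dB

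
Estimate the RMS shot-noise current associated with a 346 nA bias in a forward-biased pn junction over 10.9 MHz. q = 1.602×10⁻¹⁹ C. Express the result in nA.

1.10 nA

I_n = √(2qI·B)
2qI·B = 2 × 1.602×10⁻¹⁹ × 3.46×10⁻⁷ × 1.09×10⁷ = 1.21×10⁻¹⁸ A²
I_n = √(1.21×10⁻¹⁸) = 1.10×10⁻⁹ A = 1.10 nA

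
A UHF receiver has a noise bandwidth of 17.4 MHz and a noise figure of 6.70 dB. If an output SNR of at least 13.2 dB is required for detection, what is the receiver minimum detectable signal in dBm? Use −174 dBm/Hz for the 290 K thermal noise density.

Sensitivity = −174 + 10 log₁₀(B) + NF + SNR_min
= −174 + 72.41 + 6.70 + 13.2
= −81.69 dBm → −81.7 dBm

−81.7 dBm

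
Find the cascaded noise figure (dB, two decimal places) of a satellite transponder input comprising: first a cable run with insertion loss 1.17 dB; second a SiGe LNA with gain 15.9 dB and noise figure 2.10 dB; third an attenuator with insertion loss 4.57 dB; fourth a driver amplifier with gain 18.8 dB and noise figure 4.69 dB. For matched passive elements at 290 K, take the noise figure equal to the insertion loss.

3.75 dB

Convert to linear (a loss of L dB is a gain of −L dB): F_i = 10^(NF_i/10), G_i = 10^(G_i,dB/10)
  Stage 1: F_1 = 10^(1.17/10) = 1.309, G_1 = 10^(−1.17/10) = 0.7638
  Stage 2: F_2 = 10^(2.10/10) = 1.622, G_2 = 10^(15.9/10) = 38.90
  Stage 3: F_3 = 10^(4.57/10) = 2.864, G_3 = 10^(−4.57/10) = 0.3491
  Stage 4: F_4 = 10^(4.69/10) = 2.944, G_4 = 10^(18.8/10) = 75.86
Friis cascade:
  F = 1.309 + (1.622 − 1)/0.7638 + (2.864 − 1)/29.72 + (2.944 − 1)/10.38 = 2.373
NF = 10 log₁₀(2.373) = 3.75 dB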